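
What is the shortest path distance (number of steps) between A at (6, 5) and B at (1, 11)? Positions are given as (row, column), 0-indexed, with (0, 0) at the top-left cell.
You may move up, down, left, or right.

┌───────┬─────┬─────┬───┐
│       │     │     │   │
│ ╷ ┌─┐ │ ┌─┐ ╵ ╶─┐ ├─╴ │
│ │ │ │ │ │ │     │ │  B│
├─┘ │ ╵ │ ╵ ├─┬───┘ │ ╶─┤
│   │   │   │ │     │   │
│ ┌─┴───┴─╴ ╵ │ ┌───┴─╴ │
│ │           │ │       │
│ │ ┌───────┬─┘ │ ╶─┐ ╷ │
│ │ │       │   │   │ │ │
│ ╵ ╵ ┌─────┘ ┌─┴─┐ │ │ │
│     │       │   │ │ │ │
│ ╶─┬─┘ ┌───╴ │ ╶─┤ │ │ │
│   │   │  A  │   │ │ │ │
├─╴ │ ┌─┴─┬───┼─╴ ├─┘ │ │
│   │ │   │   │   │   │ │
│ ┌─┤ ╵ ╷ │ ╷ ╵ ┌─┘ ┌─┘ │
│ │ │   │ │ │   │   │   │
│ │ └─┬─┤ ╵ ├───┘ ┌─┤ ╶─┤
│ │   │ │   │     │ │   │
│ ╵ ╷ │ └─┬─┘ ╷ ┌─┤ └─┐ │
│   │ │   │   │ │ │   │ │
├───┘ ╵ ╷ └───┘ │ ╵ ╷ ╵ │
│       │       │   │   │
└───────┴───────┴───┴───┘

Finding path from (6, 5) to (1, 11):
Path: (6,5) → (6,6) → (5,6) → (4,6) → (4,7) → (3,7) → (2,7) → (2,8) → (2,9) → (1,9) → (0,9) → (0,8) → (0,7) → (1,7) → (1,6) → (0,6) → (0,5) → (0,4) → (1,4) → (2,4) → (2,5) → (3,5) → (3,4) → (3,3) → (3,2) → (3,1) → (4,1) → (5,1) → (5,0) → (6,0) → (6,1) → (7,1) → (7,0) → (8,0) → (9,0) → (10,0) → (10,1) → (9,1) → (9,2) → (10,2) → (11,2) → (11,3) → (10,3) → (10,4) → (11,4) → (11,5) → (11,6) → (11,7) → (10,7) → (9,7) → (9,8) → (8,8) → (8,9) → (7,9) → (7,10) → (6,10) → (5,10) → (4,10) → (3,10) → (3,11) → (2,11) → (2,10) → (1,10) → (1,11)
Distance: 63 steps

Solution:

┌───────┬─────┬─────┬───┐
│       │↓ ← ↰│↓ ← ↰│   │
│ ╷ ┌─┐ │ ┌─┐ ╵ ╶─┐ ├─╴ │
│ │ │ │ │↓│ │↑ ↲  │↑│↱ B│
├─┘ │ ╵ │ ╵ ├─┬───┘ │ ╶─┤
│   │   │↳ ↓│ │↱ → ↑│↑ ↰│
│ ┌─┴───┴─╴ ╵ │ ┌───┴─╴ │
│ │↓ ← ← ← ↲  │↑│    ↱ ↑│
│ │ ┌───────┬─┘ │ ╶─┐ ╷ │
│ │↓│       │↱ ↑│   │↑│ │
│ ╵ ╵ ┌─────┘ ┌─┴─┐ │ │ │
│↓ ↲  │      ↑│   │ │↑│ │
│ ╶─┬─┘ ┌───╴ │ ╶─┤ │ │ │
│↳ ↓│   │  A ↑│   │ │↑│ │
├─╴ │ ┌─┴─┬───┼─╴ ├─┘ │ │
│↓ ↲│ │   │   │   │↱ ↑│ │
│ ┌─┤ ╵ ╷ │ ╷ ╵ ┌─┘ ┌─┘ │
│↓│ │   │ │ │   │↱ ↑│   │
│ │ └─┬─┤ ╵ ├───┘ ┌─┤ ╶─┤
│↓│↱ ↓│ │   │  ↱ ↑│ │   │
│ ╵ ╷ │ └─┬─┘ ╷ ┌─┤ └─┐ │
│↳ ↑│↓│↱ ↓│   │↑│ │   │ │
├───┘ ╵ ╷ └───┘ │ ╵ ╷ ╵ │
│    ↳ ↑│↳ → → ↑│   │   │
└───────┴───────┴───┴───┘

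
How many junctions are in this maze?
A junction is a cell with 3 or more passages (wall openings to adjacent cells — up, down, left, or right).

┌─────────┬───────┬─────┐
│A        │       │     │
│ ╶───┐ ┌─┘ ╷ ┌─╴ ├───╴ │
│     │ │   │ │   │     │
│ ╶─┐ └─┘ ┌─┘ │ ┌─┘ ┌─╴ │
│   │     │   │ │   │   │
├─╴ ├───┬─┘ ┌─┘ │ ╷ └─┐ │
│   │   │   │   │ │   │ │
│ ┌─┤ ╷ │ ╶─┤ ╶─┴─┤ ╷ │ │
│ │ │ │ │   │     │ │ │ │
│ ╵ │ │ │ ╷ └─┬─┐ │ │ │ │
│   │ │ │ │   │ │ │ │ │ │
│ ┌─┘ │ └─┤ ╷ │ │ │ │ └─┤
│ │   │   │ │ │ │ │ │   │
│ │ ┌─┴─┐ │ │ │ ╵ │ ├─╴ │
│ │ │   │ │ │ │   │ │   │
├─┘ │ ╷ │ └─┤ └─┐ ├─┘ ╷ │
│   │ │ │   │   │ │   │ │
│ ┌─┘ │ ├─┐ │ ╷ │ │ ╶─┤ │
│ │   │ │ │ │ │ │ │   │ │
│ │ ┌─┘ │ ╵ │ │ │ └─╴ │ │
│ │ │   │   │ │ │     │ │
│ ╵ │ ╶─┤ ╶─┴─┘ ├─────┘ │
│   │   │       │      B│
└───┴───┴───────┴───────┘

Checking each cell for number of passages:

Junctions found (3+ passages):
  (0, 3): 3 passages
  (0, 6): 3 passages
  (1, 0): 3 passages
  (1, 11): 3 passages
  (2, 9): 3 passages
  (2, 11): 3 passages
  (3, 9): 3 passages
  (4, 4): 3 passages
  (5, 0): 3 passages
  (5, 5): 3 passages
  (7, 8): 3 passages
  (7, 11): 3 passages
  (8, 6): 3 passages
  (10, 4): 3 passages
Total junctions: 14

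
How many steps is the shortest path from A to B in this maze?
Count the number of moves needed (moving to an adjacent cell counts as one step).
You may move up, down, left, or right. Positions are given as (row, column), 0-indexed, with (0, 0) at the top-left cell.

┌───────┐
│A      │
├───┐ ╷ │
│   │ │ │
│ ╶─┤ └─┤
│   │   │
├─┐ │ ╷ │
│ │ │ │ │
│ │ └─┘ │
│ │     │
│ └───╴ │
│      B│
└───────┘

Using BFS to find shortest path:
Start: (0, 0), End: (5, 3)
Path found:
(0,0) → (0,1) → (0,2) → (1,2) → (2,2) → (2,3) → (3,3) → (4,3) → (5,3)
Number of steps: 8

Solution:

┌───────┐
│A → ↓  │
├───┐ ╷ │
│   │↓│ │
│ ╶─┤ └─┤
│   │↳ ↓│
├─┐ │ ╷ │
│ │ │ │↓│
│ │ └─┘ │
│ │    ↓│
│ └───╴ │
│      B│
└───────┘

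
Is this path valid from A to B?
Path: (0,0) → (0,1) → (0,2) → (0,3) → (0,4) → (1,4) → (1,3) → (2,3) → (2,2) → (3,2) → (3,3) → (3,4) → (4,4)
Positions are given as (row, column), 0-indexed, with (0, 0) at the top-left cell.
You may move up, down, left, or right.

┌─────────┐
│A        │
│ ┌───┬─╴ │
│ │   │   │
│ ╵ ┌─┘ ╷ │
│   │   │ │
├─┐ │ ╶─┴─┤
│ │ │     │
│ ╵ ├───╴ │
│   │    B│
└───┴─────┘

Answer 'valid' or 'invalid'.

Checking path validity:
Result: All consecutive moves are passable.

valid

Correct solution:

┌─────────┐
│A → → → ↓│
│ ┌───┬─╴ │
│ │   │↓ ↲│
│ ╵ ┌─┘ ╷ │
│   │↓ ↲│ │
├─┐ │ ╶─┴─┤
│ │ │↳ → ↓│
│ ╵ ├───╴ │
│   │    B│
└───┴─────┘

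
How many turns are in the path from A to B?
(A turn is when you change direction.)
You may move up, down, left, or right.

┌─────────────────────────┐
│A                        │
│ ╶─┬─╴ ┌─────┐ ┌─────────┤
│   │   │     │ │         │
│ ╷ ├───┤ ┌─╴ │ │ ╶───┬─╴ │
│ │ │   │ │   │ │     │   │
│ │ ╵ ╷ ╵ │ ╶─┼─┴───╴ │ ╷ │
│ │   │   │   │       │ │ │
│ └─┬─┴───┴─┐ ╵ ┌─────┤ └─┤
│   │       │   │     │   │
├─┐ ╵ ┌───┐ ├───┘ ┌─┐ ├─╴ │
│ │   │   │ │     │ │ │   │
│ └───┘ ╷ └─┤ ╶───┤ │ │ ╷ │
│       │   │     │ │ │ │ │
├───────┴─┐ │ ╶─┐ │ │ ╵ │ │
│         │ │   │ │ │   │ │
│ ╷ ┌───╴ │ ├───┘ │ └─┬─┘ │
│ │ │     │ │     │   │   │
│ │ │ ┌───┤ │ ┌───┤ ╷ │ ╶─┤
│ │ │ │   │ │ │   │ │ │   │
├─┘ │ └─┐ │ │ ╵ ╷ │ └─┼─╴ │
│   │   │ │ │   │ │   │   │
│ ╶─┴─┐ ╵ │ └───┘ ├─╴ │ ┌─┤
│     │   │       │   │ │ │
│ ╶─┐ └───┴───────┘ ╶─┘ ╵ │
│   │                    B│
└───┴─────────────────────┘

Directions: down, right, down, down, right, up, right, down, right, up, up, right, right, down, left, down, right, down, right, up, right, right, right, up, left, left, up, right, right, right, right, down, left, down, down, right, down, down, down, down, left, down, right, down, left, down, down, right
Number of turns: 33

Solution:

┌─────────────────────────┐
│A                        │
│ ╶─┬─╴ ┌─────┐ ┌─────────┤
│↳ ↓│   │↱ → ↓│ │↱ → → → ↓│
│ ╷ ├───┤ ┌─╴ │ │ ╶───┬─╴ │
│ │↓│↱ ↓│↑│↓ ↲│ │↑ ← ↰│↓ ↲│
│ │ ╵ ╷ ╵ │ ╶─┼─┴───╴ │ ╷ │
│ │↳ ↑│↳ ↑│↳ ↓│↱ → → ↑│↓│ │
│ └─┬─┴───┴─┐ ╵ ┌─────┤ └─┤
│   │       │↳ ↑│     │↳ ↓│
├─┐ ╵ ┌───┐ ├───┘ ┌─┐ ├─╴ │
│ │   │   │ │     │ │ │  ↓│
│ └───┘ ╷ └─┤ ╶───┤ │ │ ╷ │
│       │   │     │ │ │ │↓│
├───────┴─┐ │ ╶─┐ │ │ ╵ │ │
│         │ │   │ │ │   │↓│
│ ╷ ┌───╴ │ ├───┘ │ └─┬─┘ │
│ │ │     │ │     │   │↓ ↲│
│ │ │ ┌───┤ │ ┌───┤ ╷ │ ╶─┤
│ │ │ │   │ │ │   │ │ │↳ ↓│
├─┘ │ └─┐ │ │ ╵ ╷ │ └─┼─╴ │
│   │   │ │ │   │ │   │↓ ↲│
│ ╶─┴─┐ ╵ │ └───┘ ├─╴ │ ┌─┤
│     │   │       │   │↓│ │
│ ╶─┐ └───┴───────┘ ╶─┘ ╵ │
│   │                  ↳ B│
└───┴─────────────────────┘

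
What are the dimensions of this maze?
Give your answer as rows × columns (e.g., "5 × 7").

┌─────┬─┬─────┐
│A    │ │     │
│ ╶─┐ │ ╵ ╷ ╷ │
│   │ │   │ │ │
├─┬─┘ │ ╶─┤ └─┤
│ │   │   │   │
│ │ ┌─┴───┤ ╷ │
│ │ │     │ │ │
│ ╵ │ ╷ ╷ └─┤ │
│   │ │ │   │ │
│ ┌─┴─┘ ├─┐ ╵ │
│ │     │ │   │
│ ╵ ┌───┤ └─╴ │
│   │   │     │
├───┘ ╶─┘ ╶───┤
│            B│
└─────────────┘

Counting the maze dimensions:
Rows (vertical): 8
Columns (horizontal): 7
Dimensions: 8 × 7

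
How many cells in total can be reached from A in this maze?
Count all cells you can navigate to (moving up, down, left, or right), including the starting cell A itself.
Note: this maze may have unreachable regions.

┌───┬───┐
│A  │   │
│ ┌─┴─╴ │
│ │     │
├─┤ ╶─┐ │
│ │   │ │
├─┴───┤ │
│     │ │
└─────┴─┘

Using BFS/flood-fill to find all reachable cells from A:
Maze size: 4 × 4 = 16 total cells
13 cell(s) are walled off and cannot be reached from A.
Reachable cells: 3

Reachable region (· marks reachable cells):

┌───┬───┐
│A ·│   │
│ ┌─┴─╴ │
│·│     │
├─┤ ╶─┐ │
│ │   │ │
├─┴───┤ │
│     │ │
└─────┴─┘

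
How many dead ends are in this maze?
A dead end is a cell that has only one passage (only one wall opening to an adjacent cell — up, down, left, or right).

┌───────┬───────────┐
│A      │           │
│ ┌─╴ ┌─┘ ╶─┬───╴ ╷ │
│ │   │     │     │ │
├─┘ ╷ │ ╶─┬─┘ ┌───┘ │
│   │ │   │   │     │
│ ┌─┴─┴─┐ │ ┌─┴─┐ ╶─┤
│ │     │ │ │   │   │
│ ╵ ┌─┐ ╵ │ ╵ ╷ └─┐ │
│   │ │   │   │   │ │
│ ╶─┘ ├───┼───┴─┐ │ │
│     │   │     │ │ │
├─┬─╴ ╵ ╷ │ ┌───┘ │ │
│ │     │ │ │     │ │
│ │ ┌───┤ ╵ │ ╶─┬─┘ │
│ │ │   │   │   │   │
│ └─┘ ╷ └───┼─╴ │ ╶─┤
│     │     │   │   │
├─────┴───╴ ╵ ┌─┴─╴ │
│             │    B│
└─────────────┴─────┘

Checking each cell for number of passages:

Dead ends found at positions:
  (0, 3)
  (1, 0)
  (1, 5)
  (2, 2)
  (2, 7)
  (4, 2)
  (5, 7)
  (6, 0)
  (7, 1)
  (9, 0)
  (9, 7)
Total dead ends: 11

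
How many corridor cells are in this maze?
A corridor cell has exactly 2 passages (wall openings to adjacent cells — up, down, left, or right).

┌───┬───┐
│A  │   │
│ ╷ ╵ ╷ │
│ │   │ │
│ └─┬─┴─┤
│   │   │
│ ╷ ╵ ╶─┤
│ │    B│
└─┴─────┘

Counting cells with exactly 2 passages:
Total corridor cells: 10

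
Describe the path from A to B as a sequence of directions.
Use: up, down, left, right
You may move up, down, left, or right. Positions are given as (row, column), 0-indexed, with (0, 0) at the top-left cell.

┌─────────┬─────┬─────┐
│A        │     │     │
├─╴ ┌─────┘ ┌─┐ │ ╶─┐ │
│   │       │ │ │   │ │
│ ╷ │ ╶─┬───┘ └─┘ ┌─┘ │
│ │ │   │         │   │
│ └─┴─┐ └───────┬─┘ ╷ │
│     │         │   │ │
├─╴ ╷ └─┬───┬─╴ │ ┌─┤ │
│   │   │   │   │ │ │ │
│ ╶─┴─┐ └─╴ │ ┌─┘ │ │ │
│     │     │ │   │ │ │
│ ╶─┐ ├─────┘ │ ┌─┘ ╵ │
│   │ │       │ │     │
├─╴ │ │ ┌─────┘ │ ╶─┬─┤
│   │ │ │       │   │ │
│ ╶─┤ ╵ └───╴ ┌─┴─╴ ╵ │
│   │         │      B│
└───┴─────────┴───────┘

Finding the path and converting it to directions:
Path through cells: (0,0) → (0,1) → (1,1) → (1,0) → (2,0) → (3,0) → (3,1) → (4,1) → (4,0) → (5,0) → (5,1) → (5,2) → (6,2) → (7,2) → (8,2) → (8,3) → (8,4) → (8,5) → (8,6) → (7,6) → (7,7) → (6,7) → (5,7) → (5,8) → (4,8) → (3,8) → (3,9) → (2,9) → (2,10) → (3,10) → (4,10) → (5,10) → (6,10) → (6,9) → (6,8) → (7,8) → (7,9) → (8,9) → (8,10)
Directions: right, down, left, down, down, right, down, left, down, right, right, down, down, down, right, right, right, right, up, right, up, up, right, up, up, right, up, right, down, down, down, down, left, left, down, right, down, right

Solution:

┌─────────┬─────┬─────┐
│A ↓      │     │     │
├─╴ ┌─────┘ ┌─┐ │ ╶─┐ │
│↓ ↲│       │ │ │   │ │
│ ╷ │ ╶─┬───┘ └─┘ ┌─┘ │
│↓│ │   │         │↱ ↓│
│ └─┴─┐ └───────┬─┘ ╷ │
│↳ ↓  │         │↱ ↑│↓│
├─╴ ╷ └─┬───┬─╴ │ ┌─┤ │
│↓ ↲│   │   │   │↑│ │↓│
│ ╶─┴─┐ └─╴ │ ┌─┘ │ │ │
│↳ → ↓│     │ │↱ ↑│ │↓│
│ ╶─┐ ├─────┘ │ ┌─┘ ╵ │
│   │↓│       │↑│↓ ← ↲│
├─╴ │ │ ┌─────┘ │ ╶─┬─┤
│   │↓│ │    ↱ ↑│↳ ↓│ │
│ ╶─┤ ╵ └───╴ ┌─┴─╴ ╵ │
│   │↳ → → → ↑│    ↳ B│
└───┴─────────┴───────┘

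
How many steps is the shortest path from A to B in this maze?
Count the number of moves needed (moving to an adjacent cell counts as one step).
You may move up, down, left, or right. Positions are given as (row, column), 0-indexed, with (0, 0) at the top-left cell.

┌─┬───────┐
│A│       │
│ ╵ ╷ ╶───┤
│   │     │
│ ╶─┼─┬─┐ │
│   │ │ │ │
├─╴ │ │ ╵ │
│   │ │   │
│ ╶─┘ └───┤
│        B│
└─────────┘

Using BFS to find shortest path:
Start: (0, 0), End: (4, 4)
Path found:
(0,0) → (1,0) → (2,0) → (2,1) → (3,1) → (3,0) → (4,0) → (4,1) → (4,2) → (4,3) → (4,4)
Number of steps: 10

Solution:

┌─┬───────┐
│A│       │
│ ╵ ╷ ╶───┤
│↓  │     │
│ ╶─┼─┬─┐ │
│↳ ↓│ │ │ │
├─╴ │ │ ╵ │
│↓ ↲│ │   │
│ ╶─┘ └───┤
│↳ → → → B│
└─────────┘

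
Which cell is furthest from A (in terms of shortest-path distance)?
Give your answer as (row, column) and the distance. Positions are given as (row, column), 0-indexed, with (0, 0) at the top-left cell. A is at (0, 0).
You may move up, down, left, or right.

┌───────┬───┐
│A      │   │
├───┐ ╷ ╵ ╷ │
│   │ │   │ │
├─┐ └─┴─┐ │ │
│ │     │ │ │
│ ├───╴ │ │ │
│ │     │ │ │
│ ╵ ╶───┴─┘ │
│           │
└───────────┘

Computing BFS distances from A to all cells:
Furthest cell: (1, 0)
Distance: 23 steps

Path from A to the furthest cell:

┌───────┬───┐
│A → → ↓│↱ ↓│
├───┐ ╷ ╵ ╷ │
│B ↰│ │↳ ↑│↓│
├─┐ └─┴─┐ │ │
│ │↑ ← ↰│ │↓│
│ ├───╴ │ │ │
│ │↱ → ↑│ │↓│
│ ╵ ╶───┴─┘ │
│  ↑ ← ← ← ↲│
└───────────┘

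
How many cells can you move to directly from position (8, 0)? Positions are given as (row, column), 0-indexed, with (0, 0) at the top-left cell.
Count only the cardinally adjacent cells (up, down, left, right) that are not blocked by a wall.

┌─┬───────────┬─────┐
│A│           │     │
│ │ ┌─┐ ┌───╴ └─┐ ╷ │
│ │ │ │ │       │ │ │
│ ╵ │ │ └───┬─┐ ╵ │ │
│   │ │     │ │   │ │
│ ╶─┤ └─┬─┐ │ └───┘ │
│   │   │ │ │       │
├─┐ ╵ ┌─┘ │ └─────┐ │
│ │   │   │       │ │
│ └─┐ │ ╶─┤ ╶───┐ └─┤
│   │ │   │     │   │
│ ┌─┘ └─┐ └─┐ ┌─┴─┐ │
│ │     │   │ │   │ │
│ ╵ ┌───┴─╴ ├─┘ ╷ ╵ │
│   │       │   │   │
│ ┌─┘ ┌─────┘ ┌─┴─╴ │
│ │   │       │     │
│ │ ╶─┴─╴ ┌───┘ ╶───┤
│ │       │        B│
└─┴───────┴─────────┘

Checking passable neighbors of (8, 0):
Neighbors: (7, 0), (9, 0)
Count: 2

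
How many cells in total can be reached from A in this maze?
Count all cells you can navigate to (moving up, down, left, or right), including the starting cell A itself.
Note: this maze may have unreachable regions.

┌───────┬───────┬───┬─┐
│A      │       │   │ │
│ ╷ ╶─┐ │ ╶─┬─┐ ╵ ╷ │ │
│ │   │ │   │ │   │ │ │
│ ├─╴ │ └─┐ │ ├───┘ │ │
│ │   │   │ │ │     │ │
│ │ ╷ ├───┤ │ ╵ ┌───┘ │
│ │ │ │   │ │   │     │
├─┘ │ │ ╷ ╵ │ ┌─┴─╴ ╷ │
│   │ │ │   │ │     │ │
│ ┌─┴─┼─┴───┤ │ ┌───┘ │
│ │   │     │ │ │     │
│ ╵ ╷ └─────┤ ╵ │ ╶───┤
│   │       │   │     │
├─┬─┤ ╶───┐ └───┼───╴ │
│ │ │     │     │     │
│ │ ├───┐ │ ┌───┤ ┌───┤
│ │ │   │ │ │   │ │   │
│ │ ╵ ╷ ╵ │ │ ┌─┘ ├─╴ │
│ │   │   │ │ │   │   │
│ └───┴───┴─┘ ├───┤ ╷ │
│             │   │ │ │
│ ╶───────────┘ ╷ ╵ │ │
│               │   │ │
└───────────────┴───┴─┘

Using BFS/flood-fill to find all reachable cells from A:
Maze size: 12 × 11 = 132 total cells
87 cell(s) are walled off and cannot be reached from A.
Reachable cells: 45

Reachable region (· marks reachable cells):

┌───────┬───────┬───┬─┐
│A · · ·│       │   │ │
│ ╷ ╶─┐ │ ╶─┬─┐ ╵ ╷ │ │
│·│· ·│·│   │ │   │ │ │
│ ├─╴ │ └─┐ │ ├───┘ │ │
│·│· ·│· ·│ │ │     │ │
│ │ ╷ ├───┤ │ ╵ ┌───┘ │
│·│·│·│   │ │   │     │
├─┘ │ │ ╷ ╵ │ ┌─┴─╴ ╷ │
│· ·│·│ │   │ │     │ │
│ ┌─┴─┼─┴───┤ │ ┌───┘ │
│·│· ·│     │ │ │     │
│ ╵ ╷ └─────┤ ╵ │ ╶───┤
│· ·│· · · ·│   │     │
├─┬─┤ ╶───┐ └───┼───╴ │
│ │·│· · ·│· · ·│     │
│ │ ├───┐ │ ┌───┤ ┌───┤
│ │·│· ·│·│·│   │ │   │
│ │ ╵ ╷ ╵ │ │ ┌─┘ ├─╴ │
│ │· ·│· ·│·│ │   │   │
│ └───┴───┴─┘ ├───┤ ╷ │
│             │   │ │ │
│ ╶───────────┘ ╷ ╵ │ │
│               │   │ │
└───────────────┴───┴─┘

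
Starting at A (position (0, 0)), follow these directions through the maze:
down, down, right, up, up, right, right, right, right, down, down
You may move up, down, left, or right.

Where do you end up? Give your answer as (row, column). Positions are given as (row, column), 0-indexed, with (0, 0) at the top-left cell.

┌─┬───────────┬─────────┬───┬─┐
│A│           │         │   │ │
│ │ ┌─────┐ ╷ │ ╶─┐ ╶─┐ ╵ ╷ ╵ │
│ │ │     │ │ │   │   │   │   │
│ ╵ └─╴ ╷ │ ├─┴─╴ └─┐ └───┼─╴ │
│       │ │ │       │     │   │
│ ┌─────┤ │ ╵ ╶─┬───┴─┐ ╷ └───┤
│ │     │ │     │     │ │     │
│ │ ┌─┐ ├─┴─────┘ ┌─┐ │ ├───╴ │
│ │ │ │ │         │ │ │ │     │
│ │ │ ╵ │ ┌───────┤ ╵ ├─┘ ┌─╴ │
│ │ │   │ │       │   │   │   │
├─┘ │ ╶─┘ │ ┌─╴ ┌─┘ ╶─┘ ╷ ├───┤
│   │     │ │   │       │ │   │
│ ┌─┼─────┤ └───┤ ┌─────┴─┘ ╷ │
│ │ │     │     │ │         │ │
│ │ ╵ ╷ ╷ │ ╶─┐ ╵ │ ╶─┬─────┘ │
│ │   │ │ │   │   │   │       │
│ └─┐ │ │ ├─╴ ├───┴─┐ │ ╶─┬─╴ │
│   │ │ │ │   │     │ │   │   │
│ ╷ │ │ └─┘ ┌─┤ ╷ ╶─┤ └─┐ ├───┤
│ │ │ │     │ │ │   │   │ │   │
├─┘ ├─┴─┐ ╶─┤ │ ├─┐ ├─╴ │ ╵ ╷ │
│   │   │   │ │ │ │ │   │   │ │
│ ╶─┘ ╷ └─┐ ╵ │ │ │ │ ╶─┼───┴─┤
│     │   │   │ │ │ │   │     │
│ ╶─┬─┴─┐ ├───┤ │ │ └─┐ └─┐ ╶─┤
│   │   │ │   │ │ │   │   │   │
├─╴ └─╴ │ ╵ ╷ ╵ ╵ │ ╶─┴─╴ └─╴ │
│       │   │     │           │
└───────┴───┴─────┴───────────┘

Following directions step by step:
Start: (0, 0)
  down: (0, 0) → (1, 0)
  down: (1, 0) → (2, 0)
  right: (2, 0) → (2, 1)
  up: (2, 1) → (1, 1)
  up: (1, 1) → (0, 1)
  right: (0, 1) → (0, 2)
  right: (0, 2) → (0, 3)
  right: (0, 3) → (0, 4)
  right: (0, 4) → (0, 5)
  down: (0, 5) → (1, 5)
  down: (1, 5) → (2, 5)
Final position: (2, 5)

Path taken:

┌─┬───────────┬─────────┬───┬─┐
│A│↱ → → → ↓  │         │   │ │
│ │ ┌─────┐ ╷ │ ╶─┐ ╶─┐ ╵ ╷ ╵ │
│↓│↑│     │↓│ │   │   │   │   │
│ ╵ └─╴ ╷ │ ├─┴─╴ └─┐ └───┼─╴ │
│↳ ↑    │ │B│       │     │   │
│ ┌─────┤ │ ╵ ╶─┬───┴─┐ ╷ └───┤
│ │     │ │     │     │ │     │
│ │ ┌─┐ ├─┴─────┘ ┌─┐ │ ├───╴ │
│ │ │ │ │         │ │ │ │     │
│ │ │ ╵ │ ┌───────┤ ╵ ├─┘ ┌─╴ │
│ │ │   │ │       │   │   │   │
├─┘ │ ╶─┘ │ ┌─╴ ┌─┘ ╶─┘ ╷ ├───┤
│   │     │ │   │       │ │   │
│ ┌─┼─────┤ └───┤ ┌─────┴─┘ ╷ │
│ │ │     │     │ │         │ │
│ │ ╵ ╷ ╷ │ ╶─┐ ╵ │ ╶─┬─────┘ │
│ │   │ │ │   │   │   │       │
│ └─┐ │ │ ├─╴ ├───┴─┐ │ ╶─┬─╴ │
│   │ │ │ │   │     │ │   │   │
│ ╷ │ │ └─┘ ┌─┤ ╷ ╶─┤ └─┐ ├───┤
│ │ │ │     │ │ │   │   │ │   │
├─┘ ├─┴─┐ ╶─┤ │ ├─┐ ├─╴ │ ╵ ╷ │
│   │   │   │ │ │ │ │   │   │ │
│ ╶─┘ ╷ └─┐ ╵ │ │ │ │ ╶─┼───┴─┤
│     │   │   │ │ │ │   │     │
│ ╶─┬─┴─┐ ├───┤ │ │ └─┐ └─┐ ╶─┤
│   │   │ │   │ │ │   │   │   │
├─╴ └─╴ │ ╵ ╷ ╵ ╵ │ ╶─┴─╴ └─╴ │
│       │   │     │           │
└───────┴───┴─────┴───────────┘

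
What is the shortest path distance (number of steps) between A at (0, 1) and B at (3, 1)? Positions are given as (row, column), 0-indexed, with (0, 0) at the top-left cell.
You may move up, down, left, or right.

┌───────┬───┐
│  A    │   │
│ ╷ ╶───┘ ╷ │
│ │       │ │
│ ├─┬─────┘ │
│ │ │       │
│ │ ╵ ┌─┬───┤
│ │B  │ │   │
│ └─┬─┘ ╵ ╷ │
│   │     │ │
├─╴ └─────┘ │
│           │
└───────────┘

Finding path from (0, 1) to (3, 1):
Path: (0,1) → (1,1) → (1,2) → (1,3) → (1,4) → (0,4) → (0,5) → (1,5) → (2,5) → (2,4) → (2,3) → (2,2) → (3,2) → (3,1)
Distance: 13 steps

Solution:

┌───────┬───┐
│  A    │↱ ↓│
│ ╷ ╶───┘ ╷ │
│ │↳ → → ↑│↓│
│ ├─┬─────┘ │
│ │ │↓ ← ← ↲│
│ │ ╵ ┌─┬───┤
│ │B ↲│ │   │
│ └─┬─┘ ╵ ╷ │
│   │     │ │
├─╴ └─────┘ │
│           │
└───────────┘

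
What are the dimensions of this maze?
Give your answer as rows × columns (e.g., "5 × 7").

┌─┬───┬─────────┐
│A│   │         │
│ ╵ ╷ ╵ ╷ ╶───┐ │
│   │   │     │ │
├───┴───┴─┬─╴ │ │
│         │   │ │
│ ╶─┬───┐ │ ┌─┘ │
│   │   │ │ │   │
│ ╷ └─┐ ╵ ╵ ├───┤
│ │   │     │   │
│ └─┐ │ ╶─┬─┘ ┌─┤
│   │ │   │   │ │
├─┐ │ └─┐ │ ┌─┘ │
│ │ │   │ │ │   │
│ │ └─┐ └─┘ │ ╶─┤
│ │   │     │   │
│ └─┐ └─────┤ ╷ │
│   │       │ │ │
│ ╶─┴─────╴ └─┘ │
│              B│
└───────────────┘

Counting the maze dimensions:
Rows (vertical): 10
Columns (horizontal): 8
Dimensions: 10 × 8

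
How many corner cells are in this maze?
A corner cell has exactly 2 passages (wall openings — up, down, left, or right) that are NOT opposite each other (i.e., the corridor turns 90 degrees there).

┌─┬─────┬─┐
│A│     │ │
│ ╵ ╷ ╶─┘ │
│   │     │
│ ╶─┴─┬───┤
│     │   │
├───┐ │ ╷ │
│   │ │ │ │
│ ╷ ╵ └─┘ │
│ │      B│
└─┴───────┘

Counting corner cells (2 non-opposite passages):
Total corners: 12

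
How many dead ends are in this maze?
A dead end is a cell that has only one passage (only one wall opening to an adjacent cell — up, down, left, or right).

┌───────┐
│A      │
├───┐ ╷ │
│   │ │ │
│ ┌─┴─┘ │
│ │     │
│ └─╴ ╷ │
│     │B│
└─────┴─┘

Checking each cell for number of passages:

Dead ends found at positions:
  (0, 0)
  (1, 1)
  (1, 2)
  (2, 1)
  (3, 3)
Total dead ends: 5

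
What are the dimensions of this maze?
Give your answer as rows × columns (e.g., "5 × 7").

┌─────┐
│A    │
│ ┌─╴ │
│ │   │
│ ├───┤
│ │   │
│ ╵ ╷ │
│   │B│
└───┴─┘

Counting the maze dimensions:
Rows (vertical): 4
Columns (horizontal): 3
Dimensions: 4 × 3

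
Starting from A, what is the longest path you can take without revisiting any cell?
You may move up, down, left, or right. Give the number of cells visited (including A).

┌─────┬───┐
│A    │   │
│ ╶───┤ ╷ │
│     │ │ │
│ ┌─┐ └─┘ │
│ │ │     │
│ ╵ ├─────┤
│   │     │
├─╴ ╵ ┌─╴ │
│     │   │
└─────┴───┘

Finding longest simple path using DFS:
Start: (0, 0)
Longest path visits 12 cells
Path: A → down → down → down → right → down → right → up → right → right → down → left

Solution:

┌─────┬───┐
│A    │   │
│ ╶───┤ ╷ │
│↓    │ │ │
│ ┌─┐ └─┘ │
│↓│ │     │
│ ╵ ├─────┤
│↳ ↓│↱ → ↓│
├─╴ ╵ ┌─╴ │
│  ↳ ↑│B ↲│
└─────┴───┘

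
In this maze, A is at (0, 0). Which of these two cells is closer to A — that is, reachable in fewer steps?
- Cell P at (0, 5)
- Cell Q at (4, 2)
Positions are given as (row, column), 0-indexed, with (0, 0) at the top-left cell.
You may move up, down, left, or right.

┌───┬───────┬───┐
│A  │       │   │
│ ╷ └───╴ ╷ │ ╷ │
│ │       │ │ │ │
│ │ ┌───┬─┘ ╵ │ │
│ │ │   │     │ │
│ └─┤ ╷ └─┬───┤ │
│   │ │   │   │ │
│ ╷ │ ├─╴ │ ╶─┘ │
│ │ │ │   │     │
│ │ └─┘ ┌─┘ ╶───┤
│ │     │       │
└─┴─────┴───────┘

Shortest path A → P at (0, 5): 7 steps
Shortest path A → Q at (4, 2): 16 steps

P is closer (7 steps vs 16 steps).

Path to P:

┌───┬───────┬───┐
│A ↓│    ↱ P│   │
│ ╷ └───╴ ╷ │ ╷ │
│ │↳ → → ↑│ │ │ │
│ │ ┌───┬─┘ ╵ │ │
│ │ │   │     │ │
│ └─┤ ╷ └─┬───┤ │
│   │ │   │   │ │
│ ╷ │ ├─╴ │ ╶─┘ │
│ │ │ │   │     │
│ │ └─┘ ┌─┘ ╶───┤
│ │     │       │
└─┴─────┴───────┘

Path to Q:

┌───┬───────┬───┐
│A  │       │   │
│ ╷ └───╴ ╷ │ ╷ │
│↓│       │ │ │ │
│ │ ┌───┬─┘ ╵ │ │
│↓│ │↓ ↰│     │ │
│ └─┤ ╷ └─┬───┤ │
│↳ ↓│↓│↑ ↰│   │ │
│ ╷ │ ├─╴ │ ╶─┘ │
│ │↓│Q│↱ ↑│     │
│ │ └─┘ ┌─┘ ╶───┤
│ │↳ → ↑│       │
└─┴─────┴───────┘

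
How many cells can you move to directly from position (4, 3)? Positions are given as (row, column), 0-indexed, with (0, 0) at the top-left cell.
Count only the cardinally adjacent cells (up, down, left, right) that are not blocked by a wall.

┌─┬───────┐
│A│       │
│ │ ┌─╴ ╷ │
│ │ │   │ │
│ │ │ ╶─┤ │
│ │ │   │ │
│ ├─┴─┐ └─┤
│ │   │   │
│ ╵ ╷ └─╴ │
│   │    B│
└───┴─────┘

Checking passable neighbors of (4, 3):
Neighbors: (4, 2), (4, 4)
Count: 2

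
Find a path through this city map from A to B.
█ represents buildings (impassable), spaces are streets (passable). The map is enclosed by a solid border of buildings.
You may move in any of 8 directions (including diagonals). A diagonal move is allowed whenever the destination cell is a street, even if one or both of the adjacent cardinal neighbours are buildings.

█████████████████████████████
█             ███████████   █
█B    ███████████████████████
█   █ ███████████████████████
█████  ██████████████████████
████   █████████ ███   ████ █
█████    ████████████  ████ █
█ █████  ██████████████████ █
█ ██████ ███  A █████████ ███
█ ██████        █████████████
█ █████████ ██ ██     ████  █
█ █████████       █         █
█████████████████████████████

Finding the shortest path from A to B:
Movement: 8-directional
Path length: 15 steps
Directions: left → left → down-left → left → left → up-left → up → up-left → up-left → up → up-left → up-left → left → left → left

Solution:

█████████████████████████████
█             ███████████   █
█B←←← ███████████████████████
█   █↖███████████████████████
█████ ↖██████████████████████
████  ↑█████████ ███   ████ █
█████  ↖ ████████████  ████ █
█ █████ ↖██████████████████ █
█ ██████↑███↙←A █████████ ███
█ ██████ ↖←←    █████████████
█ █████████ ██ ██     ████  █
█ █████████       █         █
█████████████████████████████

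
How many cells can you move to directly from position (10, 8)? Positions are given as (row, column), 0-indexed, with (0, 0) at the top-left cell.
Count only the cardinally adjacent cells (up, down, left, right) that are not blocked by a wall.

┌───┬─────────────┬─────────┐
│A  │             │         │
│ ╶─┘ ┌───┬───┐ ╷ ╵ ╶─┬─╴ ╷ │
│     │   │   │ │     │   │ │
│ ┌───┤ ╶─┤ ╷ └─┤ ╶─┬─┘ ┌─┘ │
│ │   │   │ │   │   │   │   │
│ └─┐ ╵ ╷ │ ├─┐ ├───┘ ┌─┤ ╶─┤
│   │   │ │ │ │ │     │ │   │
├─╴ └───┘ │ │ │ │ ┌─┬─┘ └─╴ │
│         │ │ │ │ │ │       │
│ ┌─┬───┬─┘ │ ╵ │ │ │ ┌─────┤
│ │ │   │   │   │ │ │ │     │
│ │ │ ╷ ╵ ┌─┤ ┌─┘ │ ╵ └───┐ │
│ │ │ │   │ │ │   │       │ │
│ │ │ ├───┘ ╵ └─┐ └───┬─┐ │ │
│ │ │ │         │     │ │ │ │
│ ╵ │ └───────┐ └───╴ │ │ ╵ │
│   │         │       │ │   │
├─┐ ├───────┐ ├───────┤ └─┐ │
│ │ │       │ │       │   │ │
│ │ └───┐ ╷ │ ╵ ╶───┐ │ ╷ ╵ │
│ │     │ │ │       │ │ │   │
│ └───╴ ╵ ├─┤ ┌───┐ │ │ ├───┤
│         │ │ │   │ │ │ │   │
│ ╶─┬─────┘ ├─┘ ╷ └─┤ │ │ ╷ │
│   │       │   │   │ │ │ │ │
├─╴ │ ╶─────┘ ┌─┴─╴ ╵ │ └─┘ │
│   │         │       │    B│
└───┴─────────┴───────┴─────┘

Checking passable neighbors of (10, 8):
Neighbors: (10, 7), (10, 9)
Count: 2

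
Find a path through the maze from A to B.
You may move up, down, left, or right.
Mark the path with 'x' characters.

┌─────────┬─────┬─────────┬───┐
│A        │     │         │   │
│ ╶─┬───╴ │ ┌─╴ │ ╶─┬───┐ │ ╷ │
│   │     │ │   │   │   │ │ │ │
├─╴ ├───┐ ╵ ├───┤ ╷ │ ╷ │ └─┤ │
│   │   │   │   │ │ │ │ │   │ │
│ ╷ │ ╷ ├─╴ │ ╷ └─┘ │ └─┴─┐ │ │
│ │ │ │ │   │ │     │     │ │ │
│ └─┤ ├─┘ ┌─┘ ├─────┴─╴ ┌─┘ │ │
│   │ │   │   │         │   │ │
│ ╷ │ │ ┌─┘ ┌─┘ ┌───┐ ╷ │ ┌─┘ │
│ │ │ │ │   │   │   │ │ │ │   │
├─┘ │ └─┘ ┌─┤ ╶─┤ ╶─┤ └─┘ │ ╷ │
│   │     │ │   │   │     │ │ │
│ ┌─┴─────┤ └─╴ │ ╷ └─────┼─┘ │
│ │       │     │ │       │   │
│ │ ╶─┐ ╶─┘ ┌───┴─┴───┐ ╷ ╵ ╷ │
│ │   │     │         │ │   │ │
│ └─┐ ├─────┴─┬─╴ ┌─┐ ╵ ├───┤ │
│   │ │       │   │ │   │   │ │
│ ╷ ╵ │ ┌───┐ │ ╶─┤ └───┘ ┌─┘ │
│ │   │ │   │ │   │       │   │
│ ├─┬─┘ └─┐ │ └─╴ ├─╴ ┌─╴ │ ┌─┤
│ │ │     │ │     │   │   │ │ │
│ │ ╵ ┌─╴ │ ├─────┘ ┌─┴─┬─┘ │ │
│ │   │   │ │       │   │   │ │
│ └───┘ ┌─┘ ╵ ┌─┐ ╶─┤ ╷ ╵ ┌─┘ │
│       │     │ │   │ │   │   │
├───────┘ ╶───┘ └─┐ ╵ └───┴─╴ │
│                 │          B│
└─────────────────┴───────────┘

Finding the shortest path through the maze:
Path length: 66 steps
Directions: down → right → down → left → down → down → right → down → down → left → down → down → down → down → down → down → down → right → right → right → up → right → up → left → up → up → right → right → right → down → down → right → right → up → left → up → right → up → right → right → down → right → up → up → right → down → right → up → right → down → down → down → left → down → down → left → down → left → up → left → down → down → right → right → right → right

Solution:

┌─────────┬─────┬─────────┬───┐
│A        │     │         │   │
│ ╶─┬───╴ │ ┌─╴ │ ╶─┬───┐ │ ╷ │
│x x│     │ │   │   │   │ │ │ │
├─╴ ├───┐ ╵ ├───┤ ╷ │ ╷ │ └─┤ │
│x x│   │   │   │ │ │ │ │   │ │
│ ╷ │ ╷ ├─╴ │ ╷ └─┘ │ └─┴─┐ │ │
│x│ │ │ │   │ │     │     │ │ │
│ └─┤ ├─┘ ┌─┘ ├─────┴─╴ ┌─┘ │ │
│x x│ │   │   │         │   │ │
│ ╷ │ │ ┌─┘ ┌─┘ ┌───┐ ╷ │ ┌─┘ │
│ │x│ │ │   │   │   │ │ │ │   │
├─┘ │ └─┘ ┌─┤ ╶─┤ ╶─┤ └─┘ │ ╷ │
│x x│     │ │   │   │     │ │ │
│ ┌─┴─────┤ └─╴ │ ╷ └─────┼─┘ │
│x│       │     │ │    x x│x x│
│ │ ╶─┐ ╶─┘ ┌───┴─┴───┐ ╷ ╵ ╷ │
│x│   │     │    x x x│x│x x│x│
│ └─┐ ├─────┴─┬─╴ ┌─┐ ╵ ├───┤ │
│x  │ │x x x x│x x│ │x x│   │x│
│ ╷ ╵ │ ┌───┐ │ ╶─┤ └───┘ ┌─┘ │
│x│   │x│   │x│x x│       │x x│
│ ├─┬─┘ └─┐ │ └─╴ ├─╴ ┌─╴ │ ┌─┤
│x│ │  x x│ │x x x│   │   │x│ │
│ │ ╵ ┌─╴ │ ├─────┘ ┌─┴─┬─┘ │ │
│x│   │x x│ │       │x x│x x│ │
│ └───┘ ┌─┘ ╵ ┌─┐ ╶─┤ ╷ ╵ ┌─┘ │
│x x x x│     │ │   │x│x x│   │
├───────┘ ╶───┘ └─┐ ╵ └───┴─╴ │
│                 │  x x x x B│
└─────────────────┴───────────┘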